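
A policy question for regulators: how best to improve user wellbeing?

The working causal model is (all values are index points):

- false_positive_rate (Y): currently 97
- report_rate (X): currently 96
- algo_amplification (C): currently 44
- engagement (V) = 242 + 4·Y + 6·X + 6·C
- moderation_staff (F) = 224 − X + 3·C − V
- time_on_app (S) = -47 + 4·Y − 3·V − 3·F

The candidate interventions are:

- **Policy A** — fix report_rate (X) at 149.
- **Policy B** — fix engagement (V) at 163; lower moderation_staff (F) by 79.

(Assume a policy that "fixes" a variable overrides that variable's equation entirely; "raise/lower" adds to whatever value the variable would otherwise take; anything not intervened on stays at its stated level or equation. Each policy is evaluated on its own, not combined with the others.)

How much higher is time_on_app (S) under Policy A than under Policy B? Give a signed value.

-78

Policy A (X := 149):
  Y = 97
  X = 149
  C = 44
  V = 242 + 4·97 + 6·149 + 6·44 = 1788
  F = 224 − 149 + 3·44 − 1788 = -1581
  S = -47 + 4·97 − 3·1788 − 3·(-1581) = -280
Policy B (V := 163, F − 79):
  Y = 97
  X = 96
  C = 44
  V = 163
  F = 224 − 96 + 3·44 − 163 (−79 from intervention) = 18
  S = -47 + 4·97 − 3·163 − 3·18 = -202
S: -280 − (-202) = -78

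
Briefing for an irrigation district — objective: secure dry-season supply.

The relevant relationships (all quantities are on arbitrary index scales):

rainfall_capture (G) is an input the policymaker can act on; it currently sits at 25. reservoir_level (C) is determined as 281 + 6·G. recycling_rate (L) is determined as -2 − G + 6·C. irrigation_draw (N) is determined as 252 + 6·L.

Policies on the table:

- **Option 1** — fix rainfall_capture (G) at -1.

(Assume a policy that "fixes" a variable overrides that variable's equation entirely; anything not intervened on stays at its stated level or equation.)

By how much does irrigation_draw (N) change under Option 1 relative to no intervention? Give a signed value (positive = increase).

-5460

Baseline:
  G = 25
  C = 281 + 6·25 = 431
  L = -2 − 25 + 6·431 = 2559
  N = 252 + 6·2559 = 15606
Option 1 (G := -1):
  G = -1
  C = 281 + 6·(-1) = 275
  L = -2 − (-1) + 6·275 = 1649
  N = 252 + 6·1649 = 10146
Change in N: 10146 − 15606 = -5460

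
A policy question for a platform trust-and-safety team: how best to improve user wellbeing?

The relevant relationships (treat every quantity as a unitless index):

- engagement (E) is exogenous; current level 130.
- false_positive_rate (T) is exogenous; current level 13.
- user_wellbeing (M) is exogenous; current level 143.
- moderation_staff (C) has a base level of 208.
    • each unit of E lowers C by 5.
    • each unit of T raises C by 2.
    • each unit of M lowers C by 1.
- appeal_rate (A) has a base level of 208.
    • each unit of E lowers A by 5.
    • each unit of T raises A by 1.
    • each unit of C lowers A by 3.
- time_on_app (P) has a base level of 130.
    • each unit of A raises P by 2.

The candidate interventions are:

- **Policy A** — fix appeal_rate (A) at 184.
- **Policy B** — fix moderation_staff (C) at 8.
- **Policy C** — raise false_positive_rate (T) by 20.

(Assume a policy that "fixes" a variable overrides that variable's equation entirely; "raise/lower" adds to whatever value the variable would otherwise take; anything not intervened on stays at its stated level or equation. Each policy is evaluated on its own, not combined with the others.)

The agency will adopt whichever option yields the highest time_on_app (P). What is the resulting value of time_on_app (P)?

2426

Policy A (A := 184):
  E = 130
  T = 13
  M = 143
  C = 208 − 5·130 + 2·13 − 143 = -559
  A = 184
  P = 130 + 2·184 = 498
Policy B (C := 8):
  E = 130
  T = 13
  M = 143
  C = 8
  A = 208 − 5·130 + 13 − 3·8 = -453
  P = 130 + 2·(-453) = -776
Policy C (T + 20):
  E = 130
  T = 13 + 20 = 33
  M = 143
  C = 208 − 5·130 + 2·33 − 143 = -519
  A = 208 − 5·130 + 33 − 3·(-519) = 1148
  P = 130 + 2·1148 = 2426
Comparing — Policy A: P=498, Policy B: P=-776, Policy C: P=2426. Highest is 2426 (Policy C).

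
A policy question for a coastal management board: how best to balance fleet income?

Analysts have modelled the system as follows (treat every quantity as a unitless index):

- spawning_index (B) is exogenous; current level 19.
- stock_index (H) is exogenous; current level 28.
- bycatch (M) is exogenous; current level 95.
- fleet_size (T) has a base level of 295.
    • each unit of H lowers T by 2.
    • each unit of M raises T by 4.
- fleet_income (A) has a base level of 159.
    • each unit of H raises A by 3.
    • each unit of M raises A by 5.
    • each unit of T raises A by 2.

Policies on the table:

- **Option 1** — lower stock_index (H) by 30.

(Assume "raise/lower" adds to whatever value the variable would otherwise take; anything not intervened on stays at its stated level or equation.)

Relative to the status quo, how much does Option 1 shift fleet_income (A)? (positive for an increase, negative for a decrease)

Baseline:
  H = 28
  M = 95
  T = 295 − 2·28 + 4·95 = 619
  A = 159 + 3·28 + 5·95 + 2·619 = 1956
Option 1 (H − 30):
  H = 28 − 30 = -2
  M = 95
  T = 295 − 2·(-2) + 4·95 = 679
  A = 159 + 3·(-2) + 5·95 + 2·679 = 1986
Change in A: 1986 − 1956 = 30

30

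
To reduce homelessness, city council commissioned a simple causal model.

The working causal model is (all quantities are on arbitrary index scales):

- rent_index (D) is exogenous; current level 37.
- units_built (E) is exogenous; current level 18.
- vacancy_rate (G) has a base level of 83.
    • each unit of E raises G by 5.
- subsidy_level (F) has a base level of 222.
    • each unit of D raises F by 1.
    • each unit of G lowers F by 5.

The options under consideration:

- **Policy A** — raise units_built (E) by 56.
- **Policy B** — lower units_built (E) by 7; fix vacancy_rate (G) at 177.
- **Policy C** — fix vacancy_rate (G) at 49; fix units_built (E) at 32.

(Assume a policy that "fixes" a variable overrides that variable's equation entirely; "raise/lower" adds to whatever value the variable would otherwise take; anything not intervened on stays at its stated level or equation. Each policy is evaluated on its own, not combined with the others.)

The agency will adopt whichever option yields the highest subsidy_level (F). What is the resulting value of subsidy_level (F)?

Policy A (E + 56):
  D = 37
  E = 18 + 56 = 74
  G = 83 + 5·74 = 453
  F = 222 + 37 − 5·453 = -2006
Policy B (E − 7, G := 177):
  D = 37
  E = 18 − 7 = 11
  G = 177
  F = 222 + 37 − 5·177 = -626
Policy C (G := 49, E := 32):
  D = 37
  E = 32
  G = 49
  F = 222 + 37 − 5·49 = 14
Comparing — Policy A: F=-2006, Policy B: F=-626, Policy C: F=14. Highest is 14 (Policy C).

14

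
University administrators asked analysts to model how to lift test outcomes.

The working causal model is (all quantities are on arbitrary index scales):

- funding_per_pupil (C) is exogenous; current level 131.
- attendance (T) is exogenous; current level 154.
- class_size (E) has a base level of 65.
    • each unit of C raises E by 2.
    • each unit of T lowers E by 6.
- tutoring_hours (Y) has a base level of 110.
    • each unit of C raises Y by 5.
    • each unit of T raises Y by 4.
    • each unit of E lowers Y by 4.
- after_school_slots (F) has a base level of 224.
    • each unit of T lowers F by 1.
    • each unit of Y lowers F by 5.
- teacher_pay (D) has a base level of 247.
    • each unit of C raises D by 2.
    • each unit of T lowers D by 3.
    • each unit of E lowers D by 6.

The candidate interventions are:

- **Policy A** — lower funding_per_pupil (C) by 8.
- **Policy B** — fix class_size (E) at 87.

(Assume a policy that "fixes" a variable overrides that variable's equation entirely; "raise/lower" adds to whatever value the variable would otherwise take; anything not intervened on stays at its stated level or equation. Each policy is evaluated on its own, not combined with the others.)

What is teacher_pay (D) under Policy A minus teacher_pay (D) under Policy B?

4184

Policy A (C − 8):
  C = 131 − 8 = 123
  T = 154
  E = 65 + 2·123 − 6·154 = -613
  D = 247 + 2·123 − 3·154 − 6·(-613) = 3709
Policy B (E := 87):
  C = 131
  T = 154
  E = 87
  D = 247 + 2·131 − 3·154 − 6·87 = -475
D: 3709 − (-475) = 4184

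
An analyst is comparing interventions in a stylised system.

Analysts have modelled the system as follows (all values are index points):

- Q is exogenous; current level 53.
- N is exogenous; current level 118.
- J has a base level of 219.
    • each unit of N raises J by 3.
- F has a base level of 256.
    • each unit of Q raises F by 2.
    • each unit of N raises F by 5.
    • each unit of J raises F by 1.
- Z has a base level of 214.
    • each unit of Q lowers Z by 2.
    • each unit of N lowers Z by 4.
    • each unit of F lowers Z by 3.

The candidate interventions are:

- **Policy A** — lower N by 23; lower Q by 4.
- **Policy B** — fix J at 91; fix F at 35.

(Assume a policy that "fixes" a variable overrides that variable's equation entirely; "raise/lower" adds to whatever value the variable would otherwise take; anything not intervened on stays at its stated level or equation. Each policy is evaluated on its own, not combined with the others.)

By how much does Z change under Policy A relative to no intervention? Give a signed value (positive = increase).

Baseline:
  Q = 53
  N = 118
  J = 219 + 3·118 = 573
  F = 256 + 2·53 + 5·118 + 573 = 1525
  Z = 214 − 2·53 − 4·118 − 3·1525 = -4939
Policy A (N − 23, Q − 4):
  Q = 53 − 4 = 49
  N = 118 − 23 = 95
  J = 219 + 3·95 = 504
  F = 256 + 2·49 + 5·95 + 504 = 1333
  Z = 214 − 2·49 − 4·95 − 3·1333 = -4263
Change in Z: -4263 − (-4939) = 676

676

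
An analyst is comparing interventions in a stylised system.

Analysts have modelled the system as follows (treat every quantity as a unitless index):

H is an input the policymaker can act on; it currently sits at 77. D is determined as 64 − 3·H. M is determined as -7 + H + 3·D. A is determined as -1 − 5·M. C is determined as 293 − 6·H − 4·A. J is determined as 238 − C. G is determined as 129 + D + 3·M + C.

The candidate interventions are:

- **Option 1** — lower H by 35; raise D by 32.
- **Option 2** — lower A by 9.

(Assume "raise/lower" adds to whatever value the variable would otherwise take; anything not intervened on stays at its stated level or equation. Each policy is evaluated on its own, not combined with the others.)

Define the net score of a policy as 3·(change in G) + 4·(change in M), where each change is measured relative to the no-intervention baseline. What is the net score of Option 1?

Baseline:
  H = 77
  D = 64 − 3·77 = -167
  M = -7 + 77 + 3·(-167) = -431
  A = -1 − 5·(-431) = 2154
  C = 293 − 6·77 − 4·2154 = -8785
  G = 129 + (-167) + 3·(-431) + (-8785) = -10116
Option 1 (H − 35, D + 32):
  H = 77 − 35 = 42
  D = 64 − 3·42 (+32 from intervention) = -30
  M = -7 + 42 + 3·(-30) = -55
  A = -1 − 5·(-55) = 274
  C = 293 − 6·42 − 4·274 = -1055
  G = 129 + (-30) + 3·(-55) + (-1055) = -1121
ΔG = -1121 − (-10116) = 8995; ΔM = -55 − (-431) = 376
Score = 3·8995 + 4·376 = 28489

28489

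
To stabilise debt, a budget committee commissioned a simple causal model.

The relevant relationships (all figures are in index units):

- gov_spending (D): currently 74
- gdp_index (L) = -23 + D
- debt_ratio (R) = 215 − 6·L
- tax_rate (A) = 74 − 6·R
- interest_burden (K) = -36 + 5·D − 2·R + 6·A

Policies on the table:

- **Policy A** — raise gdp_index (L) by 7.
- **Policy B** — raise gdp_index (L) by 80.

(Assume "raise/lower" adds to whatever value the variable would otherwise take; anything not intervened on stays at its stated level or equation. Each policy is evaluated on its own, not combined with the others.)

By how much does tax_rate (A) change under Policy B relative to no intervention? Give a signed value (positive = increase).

2880

Baseline:
  D = 74
  L = -23 + 74 = 51
  R = 215 − 6·51 = -91
  A = 74 − 6·(-91) = 620
Policy B (L + 80):
  D = 74
  L = -23 + 74 (+80 from intervention) = 131
  R = 215 − 6·131 = -571
  A = 74 − 6·(-571) = 3500
Change in A: 3500 − 620 = 2880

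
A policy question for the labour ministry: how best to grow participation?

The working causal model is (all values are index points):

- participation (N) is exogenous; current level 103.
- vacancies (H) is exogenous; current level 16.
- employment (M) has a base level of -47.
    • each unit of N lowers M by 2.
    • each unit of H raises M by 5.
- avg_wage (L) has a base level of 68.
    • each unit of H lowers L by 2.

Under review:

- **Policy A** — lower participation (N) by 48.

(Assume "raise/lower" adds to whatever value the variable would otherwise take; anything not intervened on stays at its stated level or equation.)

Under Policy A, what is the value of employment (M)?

Policy A (N − 48):
  N = 103 − 48 = 55
  H = 16
  M = -47 − 2·55 + 5·16 = -77

-77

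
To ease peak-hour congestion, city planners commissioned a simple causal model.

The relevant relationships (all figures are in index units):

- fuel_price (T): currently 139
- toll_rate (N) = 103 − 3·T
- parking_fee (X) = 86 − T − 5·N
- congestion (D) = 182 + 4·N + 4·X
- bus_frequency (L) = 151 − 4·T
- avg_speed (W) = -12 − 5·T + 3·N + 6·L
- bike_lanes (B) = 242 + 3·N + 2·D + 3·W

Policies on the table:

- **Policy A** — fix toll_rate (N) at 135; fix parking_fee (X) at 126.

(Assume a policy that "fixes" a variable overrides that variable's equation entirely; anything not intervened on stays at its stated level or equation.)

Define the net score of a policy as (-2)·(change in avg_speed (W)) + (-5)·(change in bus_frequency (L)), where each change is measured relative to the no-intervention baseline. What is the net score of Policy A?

-2694

Baseline:
  T = 139
  N = 103 − 3·139 = -314
  L = 151 − 4·139 = -405
  W = -12 − 5·139 + 3·(-314) + 6·(-405) = -4079
Policy A (N := 135, X := 126):
  T = 139
  N = 135
  L = 151 − 4·139 = -405
  W = -12 − 5·139 + 3·135 + 6·(-405) = -2732
ΔW = -2732 − (-4079) = 1347; ΔL = -405 − (-405) = 0
Score = (-2)·1347 + (-5)·0 = -2694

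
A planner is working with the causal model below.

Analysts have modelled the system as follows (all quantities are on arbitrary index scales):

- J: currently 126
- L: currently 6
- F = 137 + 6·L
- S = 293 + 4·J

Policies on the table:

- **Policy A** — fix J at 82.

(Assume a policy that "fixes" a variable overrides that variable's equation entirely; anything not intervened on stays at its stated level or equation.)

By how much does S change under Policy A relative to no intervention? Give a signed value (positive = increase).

Baseline:
  J = 126
  S = 293 + 4·126 = 797
Policy A (J := 82):
  J = 82
  S = 293 + 4·82 = 621
Change in S: 621 − 797 = -176

-176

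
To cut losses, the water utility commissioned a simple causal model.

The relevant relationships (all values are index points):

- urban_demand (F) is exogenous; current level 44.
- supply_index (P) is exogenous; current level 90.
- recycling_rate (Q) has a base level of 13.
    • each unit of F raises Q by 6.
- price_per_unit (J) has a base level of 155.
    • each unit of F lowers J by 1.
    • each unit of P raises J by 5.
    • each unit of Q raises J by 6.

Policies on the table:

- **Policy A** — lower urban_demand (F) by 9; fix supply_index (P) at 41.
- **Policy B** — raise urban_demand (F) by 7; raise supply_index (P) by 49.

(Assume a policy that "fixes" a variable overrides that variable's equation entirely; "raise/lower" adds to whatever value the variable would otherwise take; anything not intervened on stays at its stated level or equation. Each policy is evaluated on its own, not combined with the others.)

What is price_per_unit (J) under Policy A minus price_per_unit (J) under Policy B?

Policy A (F − 9, P := 41):
  F = 44 − 9 = 35
  P = 41
  Q = 13 + 6·35 = 223
  J = 155 − 35 + 5·41 + 6·223 = 1663
Policy B (F + 7, P + 49):
  F = 44 + 7 = 51
  P = 90 + 49 = 139
  Q = 13 + 6·51 = 319
  J = 155 − 51 + 5·139 + 6·319 = 2713
J: 1663 − 2713 = -1050

-1050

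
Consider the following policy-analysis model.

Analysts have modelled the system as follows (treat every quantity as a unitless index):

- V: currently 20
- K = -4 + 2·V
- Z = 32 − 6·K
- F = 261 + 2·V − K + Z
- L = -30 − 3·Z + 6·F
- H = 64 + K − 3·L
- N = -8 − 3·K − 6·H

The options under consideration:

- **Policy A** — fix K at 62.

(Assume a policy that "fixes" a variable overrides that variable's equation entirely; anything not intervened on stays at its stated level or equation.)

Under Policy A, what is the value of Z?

-340

Policy A (K := 62):
  V = 20
  K = 62
  Z = 32 − 6·62 = -340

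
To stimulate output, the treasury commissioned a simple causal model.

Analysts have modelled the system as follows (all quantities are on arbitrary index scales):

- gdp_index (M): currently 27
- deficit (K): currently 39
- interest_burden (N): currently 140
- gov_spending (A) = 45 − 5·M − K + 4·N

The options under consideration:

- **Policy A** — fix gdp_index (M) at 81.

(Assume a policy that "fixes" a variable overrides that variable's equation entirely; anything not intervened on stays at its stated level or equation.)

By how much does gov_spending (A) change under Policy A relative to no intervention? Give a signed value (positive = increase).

-270

Baseline:
  M = 27
  K = 39
  N = 140
  A = 45 − 5·27 − 39 + 4·140 = 431
Policy A (M := 81):
  M = 81
  K = 39
  N = 140
  A = 45 − 5·81 − 39 + 4·140 = 161
Change in A: 161 − 431 = -270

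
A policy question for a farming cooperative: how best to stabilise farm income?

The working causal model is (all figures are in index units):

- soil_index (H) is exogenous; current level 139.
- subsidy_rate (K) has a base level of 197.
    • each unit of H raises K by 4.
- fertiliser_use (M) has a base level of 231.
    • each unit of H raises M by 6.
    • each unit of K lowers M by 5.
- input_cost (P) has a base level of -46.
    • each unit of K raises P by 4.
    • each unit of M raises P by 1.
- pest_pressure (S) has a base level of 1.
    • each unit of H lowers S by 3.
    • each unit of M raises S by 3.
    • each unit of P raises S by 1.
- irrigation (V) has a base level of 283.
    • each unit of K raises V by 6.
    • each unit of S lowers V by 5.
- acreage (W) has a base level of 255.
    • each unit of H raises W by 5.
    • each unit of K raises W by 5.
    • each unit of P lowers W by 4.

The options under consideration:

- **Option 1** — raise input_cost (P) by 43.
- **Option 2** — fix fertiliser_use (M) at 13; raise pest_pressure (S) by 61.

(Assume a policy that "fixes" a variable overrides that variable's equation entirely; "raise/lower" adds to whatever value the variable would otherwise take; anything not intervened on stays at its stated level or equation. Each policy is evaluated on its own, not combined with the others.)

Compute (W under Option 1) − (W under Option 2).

10680

Option 1 (P + 43):
  H = 139
  K = 197 + 4·139 = 753
  M = 231 + 6·139 − 5·753 = -2700
  P = -46 + 4·753 + (-2700) (+43 from intervention) = 309
  W = 255 + 5·139 + 5·753 − 4·309 = 3479
Option 2 (M := 13, S + 61):
  H = 139
  K = 197 + 4·139 = 753
  M = 13
  P = -46 + 4·753 + 13 = 2979
  W = 255 + 5·139 + 5·753 − 4·2979 = -7201
W: 3479 − (-7201) = 10680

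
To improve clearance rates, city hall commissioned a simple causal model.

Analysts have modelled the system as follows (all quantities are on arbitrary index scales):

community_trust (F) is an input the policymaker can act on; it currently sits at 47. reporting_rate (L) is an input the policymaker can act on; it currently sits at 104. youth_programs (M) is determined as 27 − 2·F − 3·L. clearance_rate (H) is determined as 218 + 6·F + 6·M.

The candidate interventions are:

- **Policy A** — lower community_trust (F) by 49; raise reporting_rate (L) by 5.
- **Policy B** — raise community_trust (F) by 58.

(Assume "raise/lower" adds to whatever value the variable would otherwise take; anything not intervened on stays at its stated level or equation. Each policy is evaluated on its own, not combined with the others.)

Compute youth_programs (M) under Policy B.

Policy B (F + 58):
  F = 47 + 58 = 105
  L = 104
  M = 27 − 2·105 − 3·104 = -495

-495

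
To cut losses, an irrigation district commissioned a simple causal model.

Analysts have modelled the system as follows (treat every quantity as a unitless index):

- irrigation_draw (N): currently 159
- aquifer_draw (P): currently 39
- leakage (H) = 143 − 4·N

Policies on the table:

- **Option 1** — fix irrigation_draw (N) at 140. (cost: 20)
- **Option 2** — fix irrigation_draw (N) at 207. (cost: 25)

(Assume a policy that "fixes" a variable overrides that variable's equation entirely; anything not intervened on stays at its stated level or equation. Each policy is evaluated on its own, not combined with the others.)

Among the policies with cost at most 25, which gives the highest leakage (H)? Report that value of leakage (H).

-417

Option 1 (N := 140):
  N = 140
  H = 143 − 4·140 = -417
Option 2 (N := 207):
  N = 207
  H = 143 − 4·207 = -685
Comparing — Option 1: H=-417, Option 2: H=-685. Highest is -417 (Option 1).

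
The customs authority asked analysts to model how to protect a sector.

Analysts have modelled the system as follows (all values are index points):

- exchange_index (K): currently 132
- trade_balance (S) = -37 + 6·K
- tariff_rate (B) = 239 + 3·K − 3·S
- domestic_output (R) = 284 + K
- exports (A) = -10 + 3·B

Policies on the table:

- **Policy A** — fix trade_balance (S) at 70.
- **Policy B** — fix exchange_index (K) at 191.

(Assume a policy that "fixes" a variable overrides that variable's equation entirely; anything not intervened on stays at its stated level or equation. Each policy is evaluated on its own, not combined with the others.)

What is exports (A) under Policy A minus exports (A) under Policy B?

Policy A (S := 70):
  K = 132
  S = 70
  B = 239 + 3·132 − 3·70 = 425
  A = -10 + 3·425 = 1265
Policy B (K := 191):
  K = 191
  S = -37 + 6·191 = 1109
  B = 239 + 3·191 − 3·1109 = -2515
  A = -10 + 3·(-2515) = -7555
A: 1265 − (-7555) = 8820

8820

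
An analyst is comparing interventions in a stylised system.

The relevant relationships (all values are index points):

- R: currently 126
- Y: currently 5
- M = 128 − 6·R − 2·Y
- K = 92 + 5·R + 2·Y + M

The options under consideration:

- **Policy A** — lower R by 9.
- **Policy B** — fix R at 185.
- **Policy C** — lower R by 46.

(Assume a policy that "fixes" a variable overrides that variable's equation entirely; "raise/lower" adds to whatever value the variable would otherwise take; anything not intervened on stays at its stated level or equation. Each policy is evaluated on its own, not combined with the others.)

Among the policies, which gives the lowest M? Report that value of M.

-992

Policy A (R − 9):
  R = 126 − 9 = 117
  Y = 5
  M = 128 − 6·117 − 2·5 = -584
Policy B (R := 185):
  R = 185
  Y = 5
  M = 128 − 6·185 − 2·5 = -992
Policy C (R − 46):
  R = 126 − 46 = 80
  Y = 5
  M = 128 − 6·80 − 2·5 = -362
Comparing — Policy A: M=-584, Policy B: M=-992, Policy C: M=-362. Lowest is -992 (Policy B).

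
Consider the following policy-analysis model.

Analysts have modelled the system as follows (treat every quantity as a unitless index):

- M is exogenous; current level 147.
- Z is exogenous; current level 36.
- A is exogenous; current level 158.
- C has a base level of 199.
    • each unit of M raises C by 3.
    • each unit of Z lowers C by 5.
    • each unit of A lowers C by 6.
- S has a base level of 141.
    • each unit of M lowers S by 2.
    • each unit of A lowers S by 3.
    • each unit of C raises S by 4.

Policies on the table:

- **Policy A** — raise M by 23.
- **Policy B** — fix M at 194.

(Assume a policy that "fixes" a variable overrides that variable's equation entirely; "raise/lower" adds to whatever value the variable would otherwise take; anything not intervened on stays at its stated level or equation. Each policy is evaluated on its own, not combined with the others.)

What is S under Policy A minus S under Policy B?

-240

Policy A (M + 23):
  M = 147 + 23 = 170
  Z = 36
  A = 158
  C = 199 + 3·170 − 5·36 − 6·158 = -419
  S = 141 − 2·170 − 3·158 + 4·(-419) = -2349
Policy B (M := 194):
  M = 194
  Z = 36
  A = 158
  C = 199 + 3·194 − 5·36 − 6·158 = -347
  S = 141 − 2·194 − 3·158 + 4·(-347) = -2109
S: -2349 − (-2109) = -240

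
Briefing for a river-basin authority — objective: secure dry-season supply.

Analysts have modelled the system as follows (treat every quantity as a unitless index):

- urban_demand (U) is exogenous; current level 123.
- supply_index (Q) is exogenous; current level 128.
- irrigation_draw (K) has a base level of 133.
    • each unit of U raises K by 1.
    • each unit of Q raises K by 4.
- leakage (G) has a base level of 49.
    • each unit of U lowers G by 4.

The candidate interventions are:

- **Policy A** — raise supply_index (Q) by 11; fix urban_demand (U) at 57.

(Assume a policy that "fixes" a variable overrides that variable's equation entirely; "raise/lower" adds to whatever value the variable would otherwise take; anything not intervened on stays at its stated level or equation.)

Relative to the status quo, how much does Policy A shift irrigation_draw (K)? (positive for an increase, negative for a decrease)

Baseline:
  U = 123
  Q = 128
  K = 133 + 123 + 4·128 = 768
Policy A (Q + 11, U := 57):
  U = 57
  Q = 128 + 11 = 139
  K = 133 + 57 + 4·139 = 746
Change in K: 746 − 768 = -22

-22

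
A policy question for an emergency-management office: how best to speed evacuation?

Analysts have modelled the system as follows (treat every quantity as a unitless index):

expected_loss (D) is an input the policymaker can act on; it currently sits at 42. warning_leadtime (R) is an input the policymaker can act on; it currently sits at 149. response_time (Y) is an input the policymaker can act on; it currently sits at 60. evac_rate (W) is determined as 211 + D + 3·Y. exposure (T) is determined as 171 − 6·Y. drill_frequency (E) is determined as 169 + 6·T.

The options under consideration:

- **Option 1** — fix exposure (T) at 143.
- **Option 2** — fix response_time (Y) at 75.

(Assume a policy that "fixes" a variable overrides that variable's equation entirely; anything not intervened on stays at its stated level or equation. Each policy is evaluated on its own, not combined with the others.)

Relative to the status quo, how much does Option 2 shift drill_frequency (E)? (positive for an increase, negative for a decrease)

-540

Baseline:
  Y = 60
  T = 171 − 6·60 = -189
  E = 169 + 6·(-189) = -965
Option 2 (Y := 75):
  Y = 75
  T = 171 − 6·75 = -279
  E = 169 + 6·(-279) = -1505
Change in E: -1505 − (-965) = -540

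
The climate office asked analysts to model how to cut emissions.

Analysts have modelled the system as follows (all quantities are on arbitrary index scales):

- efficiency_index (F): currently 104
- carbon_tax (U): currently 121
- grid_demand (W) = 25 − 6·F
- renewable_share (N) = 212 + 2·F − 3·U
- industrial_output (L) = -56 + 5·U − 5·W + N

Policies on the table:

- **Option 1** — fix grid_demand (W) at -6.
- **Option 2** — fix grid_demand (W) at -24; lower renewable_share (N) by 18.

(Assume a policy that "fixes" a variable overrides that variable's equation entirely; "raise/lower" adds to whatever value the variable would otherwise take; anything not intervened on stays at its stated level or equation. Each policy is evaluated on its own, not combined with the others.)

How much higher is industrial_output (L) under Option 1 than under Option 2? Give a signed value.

-72

Option 1 (W := -6):
  F = 104
  U = 121
  W = -6
  N = 212 + 2·104 − 3·121 = 57
  L = -56 + 5·121 − 5·(-6) + 57 = 636
Option 2 (W := -24, N − 18):
  F = 104
  U = 121
  W = -24
  N = 212 + 2·104 − 3·121 (−18 from intervention) = 39
  L = -56 + 5·121 − 5·(-24) + 39 = 708
L: 636 − 708 = -72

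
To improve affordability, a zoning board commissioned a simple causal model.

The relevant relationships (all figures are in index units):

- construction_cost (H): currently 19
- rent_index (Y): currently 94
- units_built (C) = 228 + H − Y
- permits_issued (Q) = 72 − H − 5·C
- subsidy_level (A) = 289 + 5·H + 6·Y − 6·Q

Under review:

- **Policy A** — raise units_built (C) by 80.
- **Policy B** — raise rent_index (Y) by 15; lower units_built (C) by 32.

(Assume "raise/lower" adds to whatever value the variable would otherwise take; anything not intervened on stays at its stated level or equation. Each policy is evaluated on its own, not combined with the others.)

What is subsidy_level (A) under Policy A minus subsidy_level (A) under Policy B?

Policy A (C + 80):
  H = 19
  Y = 94
  C = 228 + 19 − 94 (+80 from intervention) = 233
  Q = 72 − 19 − 5·233 = -1112
  A = 289 + 5·19 + 6·94 − 6·(-1112) = 7620
Policy B (Y + 15, C − 32):
  H = 19
  Y = 94 + 15 = 109
  C = 228 + 19 − 109 (−32 from intervention) = 106
  Q = 72 − 19 − 5·106 = -477
  A = 289 + 5·19 + 6·109 − 6·(-477) = 3900
A: 7620 − 3900 = 3720

3720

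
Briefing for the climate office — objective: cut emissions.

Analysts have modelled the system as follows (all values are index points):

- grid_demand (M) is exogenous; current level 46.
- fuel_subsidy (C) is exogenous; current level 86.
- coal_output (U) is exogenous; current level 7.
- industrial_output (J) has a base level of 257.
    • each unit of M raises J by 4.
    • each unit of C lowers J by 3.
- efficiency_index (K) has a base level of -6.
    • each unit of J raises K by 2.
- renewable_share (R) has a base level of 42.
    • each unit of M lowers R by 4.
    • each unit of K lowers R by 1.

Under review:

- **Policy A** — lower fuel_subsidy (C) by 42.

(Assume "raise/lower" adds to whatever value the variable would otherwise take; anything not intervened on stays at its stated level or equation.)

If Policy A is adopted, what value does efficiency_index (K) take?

Policy A (C − 42):
  M = 46
  C = 86 − 42 = 44
  J = 257 + 4·46 − 3·44 = 309
  K = -6 + 2·309 = 612

612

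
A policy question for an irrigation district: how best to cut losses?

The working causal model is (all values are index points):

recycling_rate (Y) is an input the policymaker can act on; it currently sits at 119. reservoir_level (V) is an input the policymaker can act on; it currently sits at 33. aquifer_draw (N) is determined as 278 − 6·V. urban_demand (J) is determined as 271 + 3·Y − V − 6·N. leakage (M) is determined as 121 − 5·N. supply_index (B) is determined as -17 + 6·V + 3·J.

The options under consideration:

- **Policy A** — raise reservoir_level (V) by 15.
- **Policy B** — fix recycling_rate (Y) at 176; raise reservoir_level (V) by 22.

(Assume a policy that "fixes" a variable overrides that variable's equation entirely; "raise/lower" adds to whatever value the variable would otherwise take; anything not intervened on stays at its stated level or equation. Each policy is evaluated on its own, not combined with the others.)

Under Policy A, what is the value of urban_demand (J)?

640

Policy A (V + 15):
  Y = 119
  V = 33 + 15 = 48
  N = 278 − 6·48 = -10
  J = 271 + 3·119 − 48 − 6·(-10) = 640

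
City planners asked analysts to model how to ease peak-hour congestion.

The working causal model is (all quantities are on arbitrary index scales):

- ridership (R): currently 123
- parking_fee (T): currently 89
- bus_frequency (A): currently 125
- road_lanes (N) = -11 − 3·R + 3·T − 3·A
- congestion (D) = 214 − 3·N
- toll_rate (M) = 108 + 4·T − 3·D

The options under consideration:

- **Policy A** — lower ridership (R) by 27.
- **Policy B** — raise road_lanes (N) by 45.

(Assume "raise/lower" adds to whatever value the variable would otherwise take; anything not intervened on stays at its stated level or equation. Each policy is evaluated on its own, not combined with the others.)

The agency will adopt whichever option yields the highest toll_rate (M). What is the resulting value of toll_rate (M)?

Policy A (R − 27):
  R = 123 − 27 = 96
  T = 89
  A = 125
  N = -11 − 3·96 + 3·89 − 3·125 = -407
  D = 214 − 3·(-407) = 1435
  M = 108 + 4·89 − 3·1435 = -3841
Policy B (N + 45):
  R = 123
  T = 89
  A = 125
  N = -11 − 3·123 + 3·89 − 3·125 (+45 from intervention) = -443
  D = 214 − 3·(-443) = 1543
  M = 108 + 4·89 − 3·1543 = -4165
Comparing — Policy A: M=-3841, Policy B: M=-4165. Highest is -3841 (Policy A).

-3841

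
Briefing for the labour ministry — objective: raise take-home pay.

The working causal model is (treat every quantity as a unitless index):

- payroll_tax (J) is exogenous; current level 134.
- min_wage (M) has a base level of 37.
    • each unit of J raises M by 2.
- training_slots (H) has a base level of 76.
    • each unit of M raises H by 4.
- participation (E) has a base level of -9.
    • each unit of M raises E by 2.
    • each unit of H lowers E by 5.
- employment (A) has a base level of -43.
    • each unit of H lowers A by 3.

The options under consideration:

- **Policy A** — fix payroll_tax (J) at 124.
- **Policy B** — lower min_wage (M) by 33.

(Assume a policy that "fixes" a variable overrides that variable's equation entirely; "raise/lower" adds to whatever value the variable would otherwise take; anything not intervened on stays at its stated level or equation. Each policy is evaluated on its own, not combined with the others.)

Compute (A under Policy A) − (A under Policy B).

Policy A (J := 124):
  J = 124
  M = 37 + 2·124 = 285
  H = 76 + 4·285 = 1216
  A = -43 − 3·1216 = -3691
Policy B (M − 33):
  J = 134
  M = 37 + 2·134 (−33 from intervention) = 272
  H = 76 + 4·272 = 1164
  A = -43 − 3·1164 = -3535
A: -3691 − (-3535) = -156

-156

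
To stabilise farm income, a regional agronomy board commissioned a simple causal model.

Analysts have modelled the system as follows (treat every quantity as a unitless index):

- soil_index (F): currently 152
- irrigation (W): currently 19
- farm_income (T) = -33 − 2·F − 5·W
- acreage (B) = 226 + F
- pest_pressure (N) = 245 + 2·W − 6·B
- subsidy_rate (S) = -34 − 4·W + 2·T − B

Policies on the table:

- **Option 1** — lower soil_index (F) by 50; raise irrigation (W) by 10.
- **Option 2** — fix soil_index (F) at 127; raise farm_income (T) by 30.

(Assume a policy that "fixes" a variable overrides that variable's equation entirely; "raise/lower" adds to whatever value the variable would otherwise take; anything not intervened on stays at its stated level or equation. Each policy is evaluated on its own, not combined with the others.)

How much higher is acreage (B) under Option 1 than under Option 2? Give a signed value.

-25

Option 1 (F − 50, W + 10):
  F = 152 − 50 = 102
  B = 226 + 102 = 328
Option 2 (F := 127, T + 30):
  F = 127
  B = 226 + 127 = 353
B: 328 − 353 = -25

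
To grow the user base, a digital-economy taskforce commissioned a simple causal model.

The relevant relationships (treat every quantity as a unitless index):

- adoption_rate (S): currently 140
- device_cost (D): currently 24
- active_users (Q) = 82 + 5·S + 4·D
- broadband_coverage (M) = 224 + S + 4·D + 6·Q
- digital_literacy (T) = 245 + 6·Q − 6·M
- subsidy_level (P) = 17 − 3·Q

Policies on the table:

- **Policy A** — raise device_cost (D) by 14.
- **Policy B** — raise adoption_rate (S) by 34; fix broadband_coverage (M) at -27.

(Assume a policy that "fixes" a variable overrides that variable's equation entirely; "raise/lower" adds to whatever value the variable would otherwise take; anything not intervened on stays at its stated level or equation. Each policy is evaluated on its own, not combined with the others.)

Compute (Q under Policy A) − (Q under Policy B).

Policy A (D + 14):
  S = 140
  D = 24 + 14 = 38
  Q = 82 + 5·140 + 4·38 = 934
Policy B (S + 34, M := -27):
  S = 140 + 34 = 174
  D = 24
  Q = 82 + 5·174 + 4·24 = 1048
Q: 934 − 1048 = -114

-114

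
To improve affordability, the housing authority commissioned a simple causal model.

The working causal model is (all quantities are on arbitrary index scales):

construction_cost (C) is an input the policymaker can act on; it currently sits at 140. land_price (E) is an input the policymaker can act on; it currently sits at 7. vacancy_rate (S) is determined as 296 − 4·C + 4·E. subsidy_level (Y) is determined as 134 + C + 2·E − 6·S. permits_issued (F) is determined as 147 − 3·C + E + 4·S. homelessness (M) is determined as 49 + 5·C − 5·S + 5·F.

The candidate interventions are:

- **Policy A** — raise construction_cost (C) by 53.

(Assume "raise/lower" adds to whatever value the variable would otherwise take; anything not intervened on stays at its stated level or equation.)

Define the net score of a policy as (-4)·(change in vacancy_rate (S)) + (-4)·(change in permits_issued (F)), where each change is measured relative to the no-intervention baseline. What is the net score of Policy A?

Baseline:
  C = 140
  E = 7
  S = 296 − 4·140 + 4·7 = -236
  F = 147 − 3·140 + 7 + 4·(-236) = -1210
Policy A (C + 53):
  C = 140 + 53 = 193
  E = 7
  S = 296 − 4·193 + 4·7 = -448
  F = 147 − 3·193 + 7 + 4·(-448) = -2217
ΔS = -448 − (-236) = -212; ΔF = -2217 − (-1210) = -1007
Score = (-4)·(-212) + (-4)·(-1007) = 4876

4876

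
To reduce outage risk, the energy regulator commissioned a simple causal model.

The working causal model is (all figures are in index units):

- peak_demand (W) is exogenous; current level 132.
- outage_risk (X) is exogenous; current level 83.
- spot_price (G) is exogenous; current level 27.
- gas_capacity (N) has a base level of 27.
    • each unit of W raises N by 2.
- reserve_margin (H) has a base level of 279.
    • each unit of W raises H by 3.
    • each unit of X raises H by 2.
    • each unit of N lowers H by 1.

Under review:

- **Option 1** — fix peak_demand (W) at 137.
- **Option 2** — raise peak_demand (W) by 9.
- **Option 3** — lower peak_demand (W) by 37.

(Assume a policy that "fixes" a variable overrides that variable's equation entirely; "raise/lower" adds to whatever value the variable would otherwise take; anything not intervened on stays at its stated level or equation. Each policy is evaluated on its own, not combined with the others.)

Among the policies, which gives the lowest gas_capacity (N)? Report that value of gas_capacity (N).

Option 1 (W := 137):
  W = 137
  N = 27 + 2·137 = 301
Option 2 (W + 9):
  W = 132 + 9 = 141
  N = 27 + 2·141 = 309
Option 3 (W − 37):
  W = 132 − 37 = 95
  N = 27 + 2·95 = 217
Comparing — Option 1: N=301, Option 2: N=309, Option 3: N=217. Lowest is 217 (Option 3).

217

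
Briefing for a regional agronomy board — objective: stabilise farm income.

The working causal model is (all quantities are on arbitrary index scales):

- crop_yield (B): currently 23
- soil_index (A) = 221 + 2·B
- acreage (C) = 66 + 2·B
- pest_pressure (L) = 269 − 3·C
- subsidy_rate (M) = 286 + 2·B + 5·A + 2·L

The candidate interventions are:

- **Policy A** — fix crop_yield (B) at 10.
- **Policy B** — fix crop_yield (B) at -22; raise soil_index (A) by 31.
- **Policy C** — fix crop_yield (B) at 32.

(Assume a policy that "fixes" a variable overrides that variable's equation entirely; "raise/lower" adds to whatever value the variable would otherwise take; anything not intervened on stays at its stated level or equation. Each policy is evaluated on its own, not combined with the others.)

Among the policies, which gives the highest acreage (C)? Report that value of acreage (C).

Policy A (B := 10):
  B = 10
  C = 66 + 2·10 = 86
Policy B (B := -22, A + 31):
  B = -22
  C = 66 + 2·(-22) = 22
Policy C (B := 32):
  B = 32
  C = 66 + 2·32 = 130
Comparing — Policy A: C=86, Policy B: C=22, Policy C: C=130. Highest is 130 (Policy C).

130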